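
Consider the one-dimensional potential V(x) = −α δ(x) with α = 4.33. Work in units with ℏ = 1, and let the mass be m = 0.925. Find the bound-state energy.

E = -8.67

The bound state is ψ(x) = √κ e^{−κ|x|}. The derivative jump ψ'(0⁺) − ψ'(0⁻) = −(2mα/ℏ²)ψ(0) fixes κ = mα/ℏ² = 4.005.
Then E = −ℏ²κ²/(2m) = −mα²/(2ℏ²) = -8.671.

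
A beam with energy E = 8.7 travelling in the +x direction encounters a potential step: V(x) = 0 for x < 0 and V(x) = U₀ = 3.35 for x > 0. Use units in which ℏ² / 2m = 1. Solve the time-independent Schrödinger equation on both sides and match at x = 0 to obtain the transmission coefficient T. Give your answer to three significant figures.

On each side the TISE gives plane waves with k = √(2m(E − V))/ℏ: k₁ = √(2·½·8.7) = 2.950, k₂ = √(2·½·5.35) = 2.313.
Matching ψ and ψ′ at x = 0 gives r = (k₁ − k₂)/(k₁ + k₂), so R = r² = 0.01463 and T = 1 − R = 0.9854.

T = 0.985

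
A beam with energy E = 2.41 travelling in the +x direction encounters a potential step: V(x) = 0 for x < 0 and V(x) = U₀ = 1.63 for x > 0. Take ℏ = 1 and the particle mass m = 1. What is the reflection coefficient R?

R = 0.0755

The wavenumbers are k₁ = √(2mE)/ℏ = 2.195 on the left and k₂ = √(2m(E − U₀))/ℏ = 1.249 on the right.
Continuity of ψ and ψ′ at the step yields the reflection amplitude r = (k₁ − k₂)/(k₁ + k₂) = 0.2748; thus R = |r|² = 0.07550, T = 0.9245.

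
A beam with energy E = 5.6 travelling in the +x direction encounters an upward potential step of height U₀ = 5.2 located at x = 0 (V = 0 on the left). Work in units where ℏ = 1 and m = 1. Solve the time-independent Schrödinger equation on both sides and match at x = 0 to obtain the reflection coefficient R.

R = 0.334

The wavenumbers are k₁ = √(2mE)/ℏ = 3.347 on the left and k₂ = √(2m(E − U₀))/ℏ = 0.8944 on the right.
Matching ψ and ψ′ at x = 0 gives r = (k₁ − k₂)/(k₁ + k₂), so R = r² = 0.3343 and T = 1 − R = 0.6657.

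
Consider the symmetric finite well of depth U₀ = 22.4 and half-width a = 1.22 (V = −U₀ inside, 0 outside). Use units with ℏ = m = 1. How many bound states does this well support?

N = 6

Define the well-strength parameter z₀ = (a/ℏ)√(2mU₀) = 1.22 × √(2·1·22.4) = 8.166.
The even/odd transcendental equations gain one root per π/2 in z₀, giving N = 1 + ⌊2z₀/π⌋ = 1 + ⌊5.199⌋ = 6.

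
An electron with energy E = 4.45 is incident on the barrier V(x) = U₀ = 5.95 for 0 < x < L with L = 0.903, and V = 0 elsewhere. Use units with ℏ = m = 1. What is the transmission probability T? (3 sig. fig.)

E < U₀: inside the barrier ψ ∝ e^{±κx} with κ = √(2m(U₀ − E))/ℏ = 1.732.
κL = 1.564, sinh(κL) = 2.284.
The exact tunnelling result is T⁻¹ = 1 + U₀² sinh²(κL) / [4E(U₀ − E)] = 7.919, so T = 0.126.

T = 0.126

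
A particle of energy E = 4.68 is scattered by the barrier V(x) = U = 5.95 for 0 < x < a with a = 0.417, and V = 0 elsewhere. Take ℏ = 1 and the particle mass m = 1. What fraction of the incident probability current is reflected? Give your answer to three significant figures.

R = 0.432

Since E < U the interior solution is evanescent with decay constant κ = √(2m(U − E))/ℏ = 1.594.
κa = 0.6646, sinh(κa) = 0.7146.
Matching ψ, ψ′ at both faces gives T = [1 + U² sinh²(κa) / (4E(U − E))]⁻¹ = 1/1.760 = 0.568.
R = 1 − T = 0.432.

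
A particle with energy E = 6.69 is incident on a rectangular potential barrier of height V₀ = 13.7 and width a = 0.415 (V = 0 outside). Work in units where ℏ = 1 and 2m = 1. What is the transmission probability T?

T = 0.360

E < V₀: inside the barrier ψ ∝ e^{±κx} with κ = √(2m(V₀ − E))/ℏ = 2.648.
κa = 1.099, sinh(κa) = 1.334.
The exact tunnelling result is T⁻¹ = 1 + V₀² sinh²(κa) / [4E(V₀ − E)] = 2.779, so T = 0.360.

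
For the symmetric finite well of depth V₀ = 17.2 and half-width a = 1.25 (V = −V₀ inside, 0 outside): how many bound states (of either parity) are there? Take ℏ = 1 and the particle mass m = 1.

N = 5

The dimensionless depth is z₀ = a√(2mV₀)/ℏ = 1.25 × √(34.40) = 7.331.
A new bound state (alternating even/odd) appears each time z₀ passes a multiple of π/2, so N = ⌊2z₀/π⌋ + 1 = ⌊4.667⌋ + 1 = 5.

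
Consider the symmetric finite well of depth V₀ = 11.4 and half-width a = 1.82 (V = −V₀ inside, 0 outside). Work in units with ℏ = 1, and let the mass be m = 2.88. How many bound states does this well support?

N = 10

Define the well-strength parameter z₀ = (a/ℏ)√(2mV₀) = 1.82 × √(2·2.88·11.4) = 14.75.
The even/odd transcendental equations gain one root per π/2 in z₀, giving N = 1 + ⌊2z₀/π⌋ = 1 + ⌊9.389⌋ = 10.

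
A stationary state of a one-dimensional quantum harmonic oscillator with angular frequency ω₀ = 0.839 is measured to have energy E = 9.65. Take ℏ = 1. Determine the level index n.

n = 11

E_n = ℏω₀(n + ½) ⇒ n = E/(ℏω₀) − ½ = 9.65/0.839 − 0.5 = 11.002 → n = 11.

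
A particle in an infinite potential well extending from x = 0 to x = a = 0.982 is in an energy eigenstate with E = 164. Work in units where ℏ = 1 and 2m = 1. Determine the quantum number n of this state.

n = 4

For an infinite well E_n = n²π²ℏ²/(2ma²), so n = (a/πℏ)√(2mE).
n = (0.982/π) × √(2 × 0.5 × 164) = 4.003 → n = 4.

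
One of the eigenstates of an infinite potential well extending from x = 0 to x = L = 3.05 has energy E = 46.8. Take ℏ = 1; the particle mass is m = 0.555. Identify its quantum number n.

For an infinite well E_n = n²π²ℏ²/(2mL²), so n = (L/πℏ)√(2mE).
n = (3.05/π) × √(2 × 0.555 × 46.8) = 6.997 → n = 7.

n = 7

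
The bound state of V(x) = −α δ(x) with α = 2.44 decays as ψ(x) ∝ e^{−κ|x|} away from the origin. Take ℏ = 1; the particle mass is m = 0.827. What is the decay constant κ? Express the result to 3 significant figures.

κ = 2.02

Integrating the TISE across x = 0 gives the cusp condition ψ'(0⁺) − ψ'(0⁻) = −(2mα/ℏ²)ψ(0).
With ψ ∝ e^{−κ|x|} this yields −2κ = −2mα/ℏ², so κ = mα/ℏ² = 2.018.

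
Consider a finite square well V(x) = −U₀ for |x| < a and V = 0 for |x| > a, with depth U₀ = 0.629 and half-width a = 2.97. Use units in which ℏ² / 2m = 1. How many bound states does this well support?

N = 2

Define the well-strength parameter z₀ = (a/ℏ)√(2mU₀) = 2.97 × √(2·0.5·0.629) = 2.355.
A new bound state (alternating even/odd) appears each time z₀ passes a multiple of π/2, so N = ⌊2z₀/π⌋ + 1 = ⌊1.500⌋ + 1 = 2.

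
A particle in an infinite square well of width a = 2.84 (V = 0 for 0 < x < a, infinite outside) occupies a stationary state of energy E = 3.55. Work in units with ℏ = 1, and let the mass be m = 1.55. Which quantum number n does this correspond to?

n = 3

From E_n = n²π²ℏ²/(2ma²) invert to n = √(2ma²E)/(πℏ).
n = (2.84/π) × √(2 × 1.55 × 3.55) = 2.999 → n = 3.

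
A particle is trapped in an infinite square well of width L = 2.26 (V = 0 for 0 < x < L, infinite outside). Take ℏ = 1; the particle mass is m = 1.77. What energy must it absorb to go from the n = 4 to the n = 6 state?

E_n = n²π²ℏ²/(2mL²), so ΔE = (6² − 4²) π²ℏ²/(2mL²).
ΔE = 20 × π² / (2 × 1.77 × 2.26²) = 10.92.

ΔE = 10.9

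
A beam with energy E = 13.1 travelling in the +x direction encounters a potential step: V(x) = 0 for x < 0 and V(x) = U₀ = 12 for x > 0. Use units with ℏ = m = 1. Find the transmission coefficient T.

T = 0.697

On each side the TISE gives plane waves with k = √(2m(E − V))/ℏ: k₁ = √(2·1·13.1) = 5.119, k₂ = √(2·1·1.1) = 1.483.
Matching ψ and ψ′ at x = 0 gives r = (k₁ − k₂)/(k₁ + k₂), so R = r² = 0.3032 and T = 1 − R = 0.6968.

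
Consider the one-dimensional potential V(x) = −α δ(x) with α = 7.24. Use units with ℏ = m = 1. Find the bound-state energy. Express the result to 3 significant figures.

For x ≠ 0 the bound state is ψ ∝ e^{−κ|x|}; integrating the TISE across the delta gives the cusp condition 2κ = 2mα/ℏ², so κ = 7.240.
Then E = −ℏ²κ²/(2m) = −mα²/(2ℏ²) = -26.21.

E = -26.2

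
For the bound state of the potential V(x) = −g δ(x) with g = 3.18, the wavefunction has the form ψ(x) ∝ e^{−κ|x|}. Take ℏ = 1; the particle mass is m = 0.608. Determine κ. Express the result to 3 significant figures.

κ = 1.93

Integrate −(ℏ²/2m)ψ'' − gδ(x)ψ = Eψ from −ε to +ε: the ψ'' term gives ψ'(0⁺) − ψ'(0⁻) and the δ term gives −(2mg/ℏ²)ψ(0).
With ψ ∝ e^{−κ|x|} this yields −2κ = −2mg/ℏ², so κ = mg/ℏ² = 1.933.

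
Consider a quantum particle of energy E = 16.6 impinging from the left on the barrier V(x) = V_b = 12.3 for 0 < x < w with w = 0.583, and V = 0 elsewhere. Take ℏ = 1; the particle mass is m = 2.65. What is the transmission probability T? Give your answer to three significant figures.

T = 0.939

E > V_b: inside the barrier k₂ = √(2m(E − V_b))/ℏ = 4.774, k₂w = 2.783.
T = [1 + V_b² sin²(k₂w) / (4E(E − V_b))]⁻¹ = 1/1.065 = 0.939.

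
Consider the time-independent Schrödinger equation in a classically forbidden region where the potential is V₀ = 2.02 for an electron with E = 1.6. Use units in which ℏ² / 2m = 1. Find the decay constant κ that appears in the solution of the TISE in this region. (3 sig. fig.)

Since E < V₀ the TISE in this region is ψ'' = κ²ψ with κ = √(2m(V₀ − E))/ℏ.
κ = √(2 × 0.5 × 0.42) = 0.6481.

κ = 0.648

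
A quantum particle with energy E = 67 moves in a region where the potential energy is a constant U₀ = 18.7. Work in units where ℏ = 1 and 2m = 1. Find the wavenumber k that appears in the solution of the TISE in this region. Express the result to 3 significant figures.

k = 6.95

With E > U₀ the solution is oscillatory, ψ ∝ e^{±ikx} with k = √(2m(E − U₀))/ℏ.
k = √(2 × 0.5 × 48.3) = 6.950.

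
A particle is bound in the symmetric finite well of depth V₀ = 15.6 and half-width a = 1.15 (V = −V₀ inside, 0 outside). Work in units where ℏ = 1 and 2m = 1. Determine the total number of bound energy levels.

Define the well-strength parameter z₀ = (a/ℏ)√(2mV₀) = 1.15 × √(2·0.5·15.6) = 4.542.
The even/odd transcendental equations gain one root per π/2 in z₀, giving N = 1 + ⌊2z₀/π⌋ = 1 + ⌊2.892⌋ = 3.

N = 3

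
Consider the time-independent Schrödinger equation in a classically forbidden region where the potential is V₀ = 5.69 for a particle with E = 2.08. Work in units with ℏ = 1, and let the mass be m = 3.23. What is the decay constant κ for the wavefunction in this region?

κ = 4.83

Since E < V₀ the TISE in this region is ψ'' = κ²ψ with κ = √(2m(V₀ − E))/ℏ.
κ = √(2 × 3.23 × 3.61) = 4.829.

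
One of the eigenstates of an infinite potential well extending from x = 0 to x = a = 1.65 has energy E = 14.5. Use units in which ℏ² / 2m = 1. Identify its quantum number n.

n = 2

For an infinite well E_n = n²π²ℏ²/(2ma²), so n = (a/πℏ)√(2mE).
n = (1.65/π) × √(2 × 0.5 × 14.5) = 2.000 → n = 2.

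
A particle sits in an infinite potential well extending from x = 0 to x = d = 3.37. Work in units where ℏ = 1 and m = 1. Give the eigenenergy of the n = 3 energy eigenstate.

Requiring ψ(0) = ψ(d) = 0 quantises k = nπ/d, hence E_n = ℏ²k²/2m = n²π²ℏ²/(2md²).
E_3 = 3² × π² / (2 × 1 × 3.37²) = 3.911.

E = 3.91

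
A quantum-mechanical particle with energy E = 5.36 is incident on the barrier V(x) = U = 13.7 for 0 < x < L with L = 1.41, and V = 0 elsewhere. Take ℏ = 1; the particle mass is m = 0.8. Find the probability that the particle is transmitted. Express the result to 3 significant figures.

E < U: inside the barrier ψ ∝ e^{±κx} with κ = √(2m(U − E))/ℏ = 3.653.
κL = 5.151, sinh(κL) = 86.27.
Matching ψ, ψ′ at both faces gives T = [1 + U² sinh²(κL) / (4E(U − E))]⁻¹ = 1/7813 = 0.000128.

T = 0.000128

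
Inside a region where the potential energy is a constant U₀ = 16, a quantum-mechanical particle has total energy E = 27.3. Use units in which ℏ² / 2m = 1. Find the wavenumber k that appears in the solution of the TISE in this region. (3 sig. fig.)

With E > U₀ the solution is oscillatory, ψ ∝ e^{±ikx} with k = √(2m(E − U₀))/ℏ.
k = √(2 × 0.5 × 11.3) = 3.362.

k = 3.36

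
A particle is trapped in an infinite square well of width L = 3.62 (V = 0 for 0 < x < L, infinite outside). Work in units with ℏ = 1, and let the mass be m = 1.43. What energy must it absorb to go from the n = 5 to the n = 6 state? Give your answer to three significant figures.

E_n = n²π²ℏ²/(2mL²), so ΔE = (6² − 5²) π²ℏ²/(2mL²).
ΔE = 11 × π² / (2 × 1.43 × 3.62²) = 2.897.

ΔE = 2.90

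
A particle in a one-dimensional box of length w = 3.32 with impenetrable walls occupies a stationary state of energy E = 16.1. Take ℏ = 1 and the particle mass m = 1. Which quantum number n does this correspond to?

n = 6

For an infinite well E_n = n²π²ℏ²/(2mw²), so n = (w/πℏ)√(2mE).
n = (3.32/π) × √(2 × 1 × 16.1) = 5.997 → n = 6.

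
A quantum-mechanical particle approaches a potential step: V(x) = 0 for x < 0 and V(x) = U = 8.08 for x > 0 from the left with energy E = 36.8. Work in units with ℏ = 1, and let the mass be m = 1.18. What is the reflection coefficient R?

R = 0.00383

On each side the TISE gives plane waves with k = √(2m(E − V))/ℏ: k₁ = √(2·1.18·36.8) = 9.319, k₂ = √(2·1.18·28.72) = 8.233.
Matching ψ and ψ′ at x = 0 gives r = (k₁ − k₂)/(k₁ + k₂), so R = r² = 0.003831 and T = 1 − R = 0.9962.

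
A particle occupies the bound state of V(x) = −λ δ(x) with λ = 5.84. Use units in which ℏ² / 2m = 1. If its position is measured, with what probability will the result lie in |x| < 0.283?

P = 0.808

The normalised bound state is ψ = √κ e^{−κ|x|} with κ = mλ/ℏ² = 2.920.
P(|x| < d) = ∫_{−d}^{d} κ e^{−2κ|x|} dx = 1 − e^{−2κd} = 1 − e^{−1.653} = 0.8085.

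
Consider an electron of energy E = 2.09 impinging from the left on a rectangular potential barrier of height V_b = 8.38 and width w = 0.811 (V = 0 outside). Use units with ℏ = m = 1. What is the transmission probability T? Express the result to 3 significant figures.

Since E < V_b the interior solution is evanescent with decay constant κ = √(2m(V_b − E))/ℏ = 3.547.
κw = 2.876, sinh(κw) = 8.848.
Matching ψ, ψ′ at both faces gives T = [1 + V_b² sinh²(κw) / (4E(V_b − E))]⁻¹ = 1/105.5 = 0.00947.

T = 0.00947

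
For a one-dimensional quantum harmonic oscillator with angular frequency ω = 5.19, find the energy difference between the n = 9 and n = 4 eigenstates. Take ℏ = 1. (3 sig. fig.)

E_n = ℏω(n + ½), so ΔE = (9 − 4) ℏω = 5 × 5.19 = 25.95.

ΔE = 26.0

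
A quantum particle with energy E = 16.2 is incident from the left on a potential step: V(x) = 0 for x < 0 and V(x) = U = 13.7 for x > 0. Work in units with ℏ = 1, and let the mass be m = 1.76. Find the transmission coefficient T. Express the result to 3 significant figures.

T = 0.810

The wavenumbers are k₁ = √(2mE)/ℏ = 7.551 on the left and k₂ = √(2m(E − U))/ℏ = 2.966 on the right.
Matching ψ and ψ′ at x = 0 gives r = (k₁ − k₂)/(k₁ + k₂), so R = r² = 0.1900 and T = 1 − R = 0.8100.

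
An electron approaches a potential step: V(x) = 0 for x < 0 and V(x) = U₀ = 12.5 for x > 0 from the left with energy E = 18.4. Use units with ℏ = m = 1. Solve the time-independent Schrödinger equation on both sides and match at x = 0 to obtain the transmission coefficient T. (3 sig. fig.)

T = 0.923

On each side the TISE gives plane waves with k = √(2m(E − V))/ℏ: k₁ = √(2·1·18.4) = 6.066, k₂ = √(2·1·5.9) = 3.435.
Continuity of ψ and ψ′ at the step yields the reflection amplitude r = (k₁ − k₂)/(k₁ + k₂) = 0.2769; thus R = |r|² = 0.07669, T = 0.9233.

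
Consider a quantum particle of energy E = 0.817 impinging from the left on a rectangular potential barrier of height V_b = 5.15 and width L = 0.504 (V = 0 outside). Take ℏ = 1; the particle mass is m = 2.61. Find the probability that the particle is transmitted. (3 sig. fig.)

T = 0.0177

Since E < V_b the interior solution is evanescent with decay constant κ = √(2m(V_b − E))/ℏ = 4.756.
κL = 2.397, sinh(κL) = 5.449.
The exact tunnelling result is T⁻¹ = 1 + V_b² sinh²(κL) / [4E(V_b − E)] = 56.62, so T = 0.0177.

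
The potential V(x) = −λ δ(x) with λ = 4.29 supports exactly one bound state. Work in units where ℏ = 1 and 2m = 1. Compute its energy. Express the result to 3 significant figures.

E = -4.60

For x ≠ 0 the bound state is ψ ∝ e^{−κ|x|}; integrating the TISE across the delta gives the cusp condition 2κ = 2mλ/ℏ², so κ = 2.145.
Then E = −ℏ²κ²/(2m) = −mλ²/(2ℏ²) = -4.601.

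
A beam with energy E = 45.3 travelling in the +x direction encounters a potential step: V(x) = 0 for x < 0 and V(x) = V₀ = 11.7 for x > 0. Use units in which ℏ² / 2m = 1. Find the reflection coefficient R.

R = 0.00556

The wavenumbers are k₁ = √(2mE)/ℏ = 6.731 on the left and k₂ = √(2m(E − V₀))/ℏ = 5.797 on the right.
Matching ψ and ψ′ at x = 0 gives r = (k₁ − k₂)/(k₁ + k₂), so R = r² = 0.005559 and T = 1 − R = 0.9944.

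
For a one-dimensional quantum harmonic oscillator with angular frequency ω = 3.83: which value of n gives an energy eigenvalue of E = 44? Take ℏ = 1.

E_n = ℏω(n + ½) ⇒ n = E/(ℏω) − ½ = 44/3.83 − 0.5 = 10.988 → n = 11.

n = 11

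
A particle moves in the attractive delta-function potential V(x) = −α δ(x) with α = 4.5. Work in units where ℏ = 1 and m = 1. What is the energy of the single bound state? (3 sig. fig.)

E = -10.1

The bound state is ψ(x) = √κ e^{−κ|x|}. The derivative jump ψ'(0⁺) − ψ'(0⁻) = −(2mα/ℏ²)ψ(0) fixes κ = mα/ℏ² = 4.500.
Then E = −ℏ²κ²/(2m) = −mα²/(2ℏ²) = -10.13.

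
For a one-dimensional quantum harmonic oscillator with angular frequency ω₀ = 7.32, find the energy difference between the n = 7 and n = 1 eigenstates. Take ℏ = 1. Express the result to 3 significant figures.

ΔE = 43.9

E_n = ℏω₀(n + ½), so ΔE = (7 − 1) ℏω₀ = 6 × 7.32 = 43.92.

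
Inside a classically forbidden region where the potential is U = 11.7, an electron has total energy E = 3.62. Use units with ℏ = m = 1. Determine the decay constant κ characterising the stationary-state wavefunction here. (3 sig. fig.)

κ = 4.02

Since E < U the TISE in this region is ψ'' = κ²ψ with κ = √(2m(U − E))/ℏ.
κ = √(2 × 1 × 8.08) = 4.020.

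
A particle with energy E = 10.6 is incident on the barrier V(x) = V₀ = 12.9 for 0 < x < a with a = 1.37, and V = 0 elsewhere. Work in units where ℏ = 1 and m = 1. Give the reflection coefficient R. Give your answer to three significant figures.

Since E < V₀ the interior solution is evanescent with decay constant κ = √(2m(V₀ − E))/ℏ = 2.145.
κa = 2.938, sinh(κa) = 9.416.
Matching ψ, ψ′ at both faces gives T = [1 + V₀² sinh²(κa) / (4E(V₀ − E))]⁻¹ = 1/152.3 = 0.00657.
R = 1 − T = 0.993.

R = 0.993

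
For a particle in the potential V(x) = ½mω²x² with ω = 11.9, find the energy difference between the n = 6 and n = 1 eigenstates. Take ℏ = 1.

E_n = ℏω(n + ½), so ΔE = (6 − 1) ℏω = 5 × 11.9 = 59.50.

ΔE = 59.5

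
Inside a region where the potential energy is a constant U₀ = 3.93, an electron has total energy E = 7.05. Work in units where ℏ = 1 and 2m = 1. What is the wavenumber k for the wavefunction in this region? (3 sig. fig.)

With E > U₀ the solution is oscillatory, ψ ∝ e^{±ikx} with k = √(2m(E − U₀))/ℏ.
k = √(2 × 0.5 × 3.12) = 1.766.

k = 1.77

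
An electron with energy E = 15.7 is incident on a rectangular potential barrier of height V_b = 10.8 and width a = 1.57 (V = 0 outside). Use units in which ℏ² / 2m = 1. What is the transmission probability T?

T = 0.961

E > V_b: inside the barrier k₂ = √(2m(E − V_b))/ℏ = 2.214, k₂a = 3.475.
Matching at both interfaces gives T⁻¹ = 1 + V_b² sin²(k₂a) / [4E(E − V_b)] = 1.041, hence T = 0.961.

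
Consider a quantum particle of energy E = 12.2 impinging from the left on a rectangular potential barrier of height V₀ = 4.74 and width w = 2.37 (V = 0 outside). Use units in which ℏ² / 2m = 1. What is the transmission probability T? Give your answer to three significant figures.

T = 0.998

E > V₀: inside the barrier k₂ = √(2m(E − V₀))/ℏ = 2.731, k₂w = 6.473.
Matching at both interfaces gives T⁻¹ = 1 + V₀² sin²(k₂w) / [4E(E − V₀)] = 1.002, hence T = 0.998.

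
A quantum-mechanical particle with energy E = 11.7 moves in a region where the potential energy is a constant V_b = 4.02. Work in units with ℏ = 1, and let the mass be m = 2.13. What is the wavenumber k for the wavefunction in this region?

With E > V_b the solution is oscillatory, ψ ∝ e^{±ikx} with k = √(2m(E − V_b))/ℏ.
k = √(2 × 2.13 × 7.68) = 5.720.

k = 5.72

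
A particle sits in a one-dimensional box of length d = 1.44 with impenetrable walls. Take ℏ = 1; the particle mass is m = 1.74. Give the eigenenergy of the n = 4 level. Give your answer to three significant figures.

E = 21.9

The infinite-well eigenfunctions ψ_n = √(2/d) sin(nπx/d) vanish at both walls, giving E_n = n²π²ℏ²/(2md²).
E_4 = 4² × π² / (2 × 1.74 × 1.44²) = 21.88.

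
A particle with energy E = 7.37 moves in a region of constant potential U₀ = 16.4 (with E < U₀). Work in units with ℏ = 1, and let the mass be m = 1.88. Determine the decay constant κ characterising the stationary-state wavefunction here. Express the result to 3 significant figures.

κ = 5.83

Since E < U₀ the TISE in this region is ψ'' = κ²ψ with κ = √(2m(U₀ − E))/ℏ.
κ = √(2 × 1.88 × 9.03) = 5.827.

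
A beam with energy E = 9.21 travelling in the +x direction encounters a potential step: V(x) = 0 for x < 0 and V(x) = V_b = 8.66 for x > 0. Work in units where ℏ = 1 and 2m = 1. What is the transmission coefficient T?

The wavenumbers are k₁ = √(2mE)/ℏ = 3.035 on the left and k₂ = √(2m(E − V_b))/ℏ = 0.7416 on the right.
Matching ψ and ψ′ at x = 0 gives r = (k₁ − k₂)/(k₁ + k₂), so R = r² = 0.3687 and T = 1 − R = 0.6313.

T = 0.631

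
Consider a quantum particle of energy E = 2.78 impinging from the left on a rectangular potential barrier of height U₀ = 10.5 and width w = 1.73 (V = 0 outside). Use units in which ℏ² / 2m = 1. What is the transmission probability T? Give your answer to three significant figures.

T = 0.000208

E < U₀: inside the barrier ψ ∝ e^{±κx} with κ = √(2m(U₀ − E))/ℏ = 2.778.
κw = 4.807, sinh(κw) = 61.16.
The exact tunnelling result is T⁻¹ = 1 + U₀² sinh²(κw) / [4E(U₀ − E)] = 4806, so T = 0.000208.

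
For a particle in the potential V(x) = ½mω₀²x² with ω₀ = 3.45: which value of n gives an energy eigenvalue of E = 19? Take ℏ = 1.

n = 5

Invert E_n = (n + ½)ℏω₀: n = E/ℏω₀ − ½ = 5.007, so n = 5.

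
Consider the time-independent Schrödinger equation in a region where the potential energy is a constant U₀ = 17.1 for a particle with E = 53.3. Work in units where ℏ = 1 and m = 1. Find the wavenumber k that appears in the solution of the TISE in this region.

With E > U₀ the solution is oscillatory, ψ ∝ e^{±ikx} with k = √(2m(E − U₀))/ℏ.
k = √(2 × 1 × 36.2) = 8.509.

k = 8.51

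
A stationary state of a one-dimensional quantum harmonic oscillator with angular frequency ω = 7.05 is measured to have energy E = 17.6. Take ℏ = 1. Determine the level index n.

E_n = ℏω(n + ½) ⇒ n = E/(ℏω) − ½ = 17.6/7.05 − 0.5 = 1.996 → n = 2.

n = 2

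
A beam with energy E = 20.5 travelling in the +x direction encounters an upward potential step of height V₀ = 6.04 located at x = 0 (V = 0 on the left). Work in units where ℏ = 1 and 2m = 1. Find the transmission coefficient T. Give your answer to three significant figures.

T = 0.992

On each side the TISE gives plane waves with k = √(2m(E − V))/ℏ: k₁ = √(2·½·20.5) = 4.528, k₂ = √(2·½·14.46) = 3.803.
Continuity of ψ and ψ′ at the step yields the reflection amplitude r = (k₁ − k₂)/(k₁ + k₂) = 0.08704; thus R = |r|² = 0.007576, T = 0.9924.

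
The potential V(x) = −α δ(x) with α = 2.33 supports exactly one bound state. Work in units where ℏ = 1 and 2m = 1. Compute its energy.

For x ≠ 0 the bound state is ψ ∝ e^{−κ|x|}; integrating the TISE across the delta gives the cusp condition 2κ = 2mα/ℏ², so κ = 1.165.
Then E = −ℏ²κ²/(2m) = −mα²/(2ℏ²) = -1.357.

E = -1.36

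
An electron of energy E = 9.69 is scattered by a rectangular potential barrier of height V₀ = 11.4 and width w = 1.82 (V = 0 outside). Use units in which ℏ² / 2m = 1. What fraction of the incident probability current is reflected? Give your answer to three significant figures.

R = 0.983

E < V₀: inside the barrier ψ ∝ e^{±κx} with κ = √(2m(V₀ − E))/ℏ = 1.308.
κw = 2.380, sinh(κw) = 5.356.
Matching ψ, ψ′ at both faces gives T = [1 + V₀² sinh²(κw) / (4E(V₀ − E))]⁻¹ = 1/57.25 = 0.0175.
R = 1 − T = 0.983.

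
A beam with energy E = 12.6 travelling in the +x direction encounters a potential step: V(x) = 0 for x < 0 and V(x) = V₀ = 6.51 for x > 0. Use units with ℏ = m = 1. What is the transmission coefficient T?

On each side the TISE gives plane waves with k = √(2m(E − V))/ℏ: k₁ = √(2·1·12.6) = 5.020, k₂ = √(2·1·6.09) = 3.490.
Matching ψ and ψ′ at x = 0 gives r = (k₁ − k₂)/(k₁ + k₂), so R = r² = 0.03232 and T = 1 − R = 0.9677.

T = 0.968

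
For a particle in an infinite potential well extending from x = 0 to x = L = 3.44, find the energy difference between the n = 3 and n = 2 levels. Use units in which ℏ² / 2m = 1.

E_n = n²π²ℏ²/(2mL²), so ΔE = (3² − 2²) π²ℏ²/(2mL²).
ΔE = 5 × π² / (2 × 0.5 × 3.44²) = 4.170.

ΔE = 4.17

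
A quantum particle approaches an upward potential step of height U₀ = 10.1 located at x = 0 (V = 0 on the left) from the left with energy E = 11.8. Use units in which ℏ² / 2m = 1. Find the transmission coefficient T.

The wavenumbers are k₁ = √(2mE)/ℏ = 3.435 on the left and k₂ = √(2m(E − U₀))/ℏ = 1.304 on the right.
Continuity of ψ and ψ′ at the step yields the reflection amplitude r = (k₁ − k₂)/(k₁ + k₂) = 0.4497; thus R = |r|² = 0.2023, T = 0.7977.

T = 0.798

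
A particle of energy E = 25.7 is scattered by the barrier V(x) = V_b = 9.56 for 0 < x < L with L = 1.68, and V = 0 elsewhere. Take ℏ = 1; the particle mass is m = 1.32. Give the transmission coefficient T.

T = 0.948

Above the barrier the interior wavenumber is k₂ = √(2m(E − V_b))/ℏ = 6.528, giving phase k₂L = 10.97.
T = [1 + V_b² sin²(k₂L) / (4E(E − V_b))]⁻¹ = 1/1.055 = 0.948.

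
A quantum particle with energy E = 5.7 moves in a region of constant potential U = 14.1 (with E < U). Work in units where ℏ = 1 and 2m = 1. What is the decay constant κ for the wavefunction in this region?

κ = 2.90

Since E < U the TISE in this region is ψ'' = κ²ψ with κ = √(2m(U − E))/ℏ.
κ = √(2 × 0.5 × 8.4) = 2.898.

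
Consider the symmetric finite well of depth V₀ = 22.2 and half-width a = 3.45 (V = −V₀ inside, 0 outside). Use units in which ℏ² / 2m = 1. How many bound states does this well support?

N = 11

Define the well-strength parameter z₀ = (a/ℏ)√(2mV₀) = 3.45 × √(2·0.5·22.2) = 16.26.
The even/odd transcendental equations gain one root per π/2 in z₀, giving N = 1 + ⌊2z₀/π⌋ = 1 + ⌊10.35⌋ = 11.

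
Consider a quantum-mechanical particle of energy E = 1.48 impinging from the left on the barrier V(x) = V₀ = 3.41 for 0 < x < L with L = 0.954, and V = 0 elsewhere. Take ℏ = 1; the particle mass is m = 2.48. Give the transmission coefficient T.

E < V₀: inside the barrier ψ ∝ e^{±κx} with κ = √(2m(V₀ − E))/ℏ = 3.094.
κL = 2.952, sinh(κL) = 9.543.
The exact tunnelling result is T⁻¹ = 1 + V₀² sinh²(κL) / [4E(V₀ − E)] = 93.68, so T = 0.0107.

T = 0.0107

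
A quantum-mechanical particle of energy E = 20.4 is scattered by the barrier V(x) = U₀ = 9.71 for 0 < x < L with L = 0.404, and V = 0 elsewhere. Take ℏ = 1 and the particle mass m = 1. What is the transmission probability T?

E > U₀: inside the barrier k₂ = √(2m(E − U₀))/ℏ = 4.624, k₂L = 1.868.
Matching at both interfaces gives T⁻¹ = 1 + U₀² sin²(k₂L) / [4E(E − U₀)] = 1.099, hence T = 0.910.

T = 0.910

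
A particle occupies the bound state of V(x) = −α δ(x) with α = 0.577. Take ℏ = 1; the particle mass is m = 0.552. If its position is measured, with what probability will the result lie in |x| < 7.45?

The normalised bound state is ψ = √κ e^{−κ|x|} with κ = mα/ℏ² = 0.3185.
P(|x| < d) = ∫_{−d}^{d} κ e^{−2κ|x|} dx = 1 − e^{−2κd} = 1 − e^{−4.746} = 0.9913.

P = 0.991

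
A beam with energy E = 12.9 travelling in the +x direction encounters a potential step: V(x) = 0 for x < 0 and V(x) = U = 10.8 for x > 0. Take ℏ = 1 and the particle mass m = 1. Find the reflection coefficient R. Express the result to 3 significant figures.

R = 0.181

On each side the TISE gives plane waves with k = √(2m(E − V))/ℏ: k₁ = √(2·1·12.9) = 5.079, k₂ = √(2·1·2.1) = 2.049.
Matching ψ and ψ′ at x = 0 gives r = (k₁ − k₂)/(k₁ + k₂), so R = r² = 0.1807 and T = 1 − R = 0.8193.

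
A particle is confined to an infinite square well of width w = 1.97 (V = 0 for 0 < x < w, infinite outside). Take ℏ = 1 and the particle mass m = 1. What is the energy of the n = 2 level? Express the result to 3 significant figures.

Requiring ψ(0) = ψ(w) = 0 quantises k = nπ/w, hence E_n = ℏ²k²/2m = n²π²ℏ²/(2mw²).
E_2 = 2² × π² / (2 × 1 × 1.97²) = 5.086.

E = 5.09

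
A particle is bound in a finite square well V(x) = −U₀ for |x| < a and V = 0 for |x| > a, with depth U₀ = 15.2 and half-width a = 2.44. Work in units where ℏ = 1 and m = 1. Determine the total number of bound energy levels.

Define the well-strength parameter z₀ = (a/ℏ)√(2mU₀) = 2.44 × √(2·1·15.2) = 13.45.
A new bound state (alternating even/odd) appears each time z₀ passes a multiple of π/2, so N = ⌊2z₀/π⌋ + 1 = ⌊8.565⌋ + 1 = 9.

N = 9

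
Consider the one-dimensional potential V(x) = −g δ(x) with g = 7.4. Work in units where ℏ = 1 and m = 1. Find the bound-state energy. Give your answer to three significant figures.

E = -27.4

The bound state is ψ(x) = √κ e^{−κ|x|}. The derivative jump ψ'(0⁺) − ψ'(0⁻) = −(2mg/ℏ²)ψ(0) fixes κ = mg/ℏ² = 7.400.
Then E = −ℏ²κ²/(2m) = −mg²/(2ℏ²) = -27.38.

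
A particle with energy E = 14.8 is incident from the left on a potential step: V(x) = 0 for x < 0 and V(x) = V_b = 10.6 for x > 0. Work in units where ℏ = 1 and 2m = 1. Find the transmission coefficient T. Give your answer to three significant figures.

T = 0.907

The wavenumbers are k₁ = √(2mE)/ℏ = 3.847 on the left and k₂ = √(2m(E − V_b))/ℏ = 2.049 on the right.
Matching ψ and ψ′ at x = 0 gives r = (k₁ − k₂)/(k₁ + k₂), so R = r² = 0.09295 and T = 1 − R = 0.9071.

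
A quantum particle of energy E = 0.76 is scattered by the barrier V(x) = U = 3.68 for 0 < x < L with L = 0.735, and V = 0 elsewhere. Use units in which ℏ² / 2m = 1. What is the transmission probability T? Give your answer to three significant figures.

E < U: inside the barrier ψ ∝ e^{±κx} with κ = √(2m(U − E))/ℏ = 1.709.
κL = 1.256, sinh(κL) = 1.613.
Matching ψ, ψ′ at both faces gives T = [1 + U² sinh²(κL) / (4E(U − E))]⁻¹ = 1/4.970 = 0.201.

T = 0.201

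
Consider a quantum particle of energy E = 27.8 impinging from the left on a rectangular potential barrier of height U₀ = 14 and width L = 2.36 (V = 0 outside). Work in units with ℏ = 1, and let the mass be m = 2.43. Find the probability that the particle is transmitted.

E > U₀: inside the barrier k₂ = √(2m(E − U₀))/ℏ = 8.190, k₂L = 19.33.
T = [1 + U₀² sin²(k₂L) / (4E(E − U₀))]⁻¹ = 1/1.027 = 0.974.

T = 0.974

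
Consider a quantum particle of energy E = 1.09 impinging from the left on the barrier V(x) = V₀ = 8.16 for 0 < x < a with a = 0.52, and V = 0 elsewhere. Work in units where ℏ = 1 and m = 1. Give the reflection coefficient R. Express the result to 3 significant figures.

E < V₀: inside the barrier ψ ∝ e^{±κx} with κ = √(2m(V₀ − E))/ℏ = 3.760.
κa = 1.955, sinh(κa) = 3.462.
Matching ψ, ψ′ at both faces gives T = [1 + V₀² sinh²(κa) / (4E(V₀ − E))]⁻¹ = 1/26.90 = 0.0372.
R = 1 − T = 0.963.

R = 0.963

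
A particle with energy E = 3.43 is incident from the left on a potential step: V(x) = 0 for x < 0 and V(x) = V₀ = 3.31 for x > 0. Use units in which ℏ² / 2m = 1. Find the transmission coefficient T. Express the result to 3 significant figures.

T = 0.531

On each side the TISE gives plane waves with k = √(2m(E − V))/ℏ: k₁ = √(2·½·3.43) = 1.852, k₂ = √(2·½·0.12) = 0.3464.
Continuity of ψ and ψ′ at the step yields the reflection amplitude r = (k₁ − k₂)/(k₁ + k₂) = 0.6849; thus R = |r|² = 0.4690, T = 0.5310.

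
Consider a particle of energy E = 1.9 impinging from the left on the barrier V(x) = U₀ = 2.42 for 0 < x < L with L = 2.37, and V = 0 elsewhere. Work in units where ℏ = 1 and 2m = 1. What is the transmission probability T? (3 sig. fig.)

Since E < U₀ the interior solution is evanescent with decay constant κ = √(2m(U₀ − E))/ℏ = 0.7211.
κL = 1.709, sinh(κL) = 2.671.
The exact tunnelling result is T⁻¹ = 1 + U₀² sinh²(κL) / [4E(U₀ − E)] = 11.57, so T = 0.0864.

T = 0.0864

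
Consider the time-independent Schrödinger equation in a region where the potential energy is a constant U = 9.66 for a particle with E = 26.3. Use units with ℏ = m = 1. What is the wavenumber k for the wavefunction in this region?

k = 5.77

With E > U the solution is oscillatory, ψ ∝ e^{±ikx} with k = √(2m(E − U))/ℏ.
k = √(2 × 1 × 16.64) = 5.769.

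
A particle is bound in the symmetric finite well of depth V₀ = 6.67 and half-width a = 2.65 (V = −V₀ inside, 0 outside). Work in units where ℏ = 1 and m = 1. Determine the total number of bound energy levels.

Define the well-strength parameter z₀ = (a/ℏ)√(2mV₀) = 2.65 × √(2·1·6.67) = 9.679.
A new bound state (alternating even/odd) appears each time z₀ passes a multiple of π/2, so N = ⌊2z₀/π⌋ + 1 = ⌊6.162⌋ + 1 = 7.

N = 7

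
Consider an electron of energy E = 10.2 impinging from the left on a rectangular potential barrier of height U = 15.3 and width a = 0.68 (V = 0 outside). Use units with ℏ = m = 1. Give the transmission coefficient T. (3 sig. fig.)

E < U: inside the barrier ψ ∝ e^{±κx} with κ = √(2m(U − E))/ℏ = 3.194.
κa = 2.172, sinh(κa) = 4.330.
The exact tunnelling result is T⁻¹ = 1 + U² sinh²(κa) / [4E(U − E)] = 22.09, so T = 0.0453.

T = 0.0453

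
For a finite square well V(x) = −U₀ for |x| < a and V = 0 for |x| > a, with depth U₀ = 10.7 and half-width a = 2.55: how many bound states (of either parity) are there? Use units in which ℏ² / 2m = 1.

The dimensionless depth is z₀ = a√(2mU₀)/ℏ = 2.55 × √(10.70) = 8.341.
The even/odd transcendental equations gain one root per π/2 in z₀, giving N = 1 + ⌊2z₀/π⌋ = 1 + ⌊5.310⌋ = 6.

N = 6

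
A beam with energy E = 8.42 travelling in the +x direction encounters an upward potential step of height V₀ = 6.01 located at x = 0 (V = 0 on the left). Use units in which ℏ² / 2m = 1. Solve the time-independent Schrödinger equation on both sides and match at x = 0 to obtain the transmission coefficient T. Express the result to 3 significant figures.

The wavenumbers are k₁ = √(2mE)/ℏ = 2.902 on the left and k₂ = √(2m(E − V₀))/ℏ = 1.552 on the right.
Matching ψ and ψ′ at x = 0 gives r = (k₁ − k₂)/(k₁ + k₂), so R = r² = 0.09177 and T = 1 − R = 0.9082.

T = 0.908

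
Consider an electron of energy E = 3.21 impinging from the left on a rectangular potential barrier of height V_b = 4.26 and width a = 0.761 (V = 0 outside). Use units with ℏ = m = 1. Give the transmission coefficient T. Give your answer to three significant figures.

T = 0.293

E < V_b: inside the barrier ψ ∝ e^{±κx} with κ = √(2m(V_b − E))/ℏ = 1.449.
κa = 1.103, sinh(κa) = 1.340.
Matching ψ, ψ′ at both faces gives T = [1 + V_b² sinh²(κa) / (4E(V_b − E))]⁻¹ = 1/3.418 = 0.293.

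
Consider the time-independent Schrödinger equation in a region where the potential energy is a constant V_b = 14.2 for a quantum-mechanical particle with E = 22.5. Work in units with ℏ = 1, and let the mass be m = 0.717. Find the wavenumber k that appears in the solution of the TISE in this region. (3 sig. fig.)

k = 3.45

With E > V_b the solution is oscillatory, ψ ∝ e^{±ikx} with k = √(2m(E − V_b))/ℏ.
k = √(2 × 0.717 × 8.3) = 3.450.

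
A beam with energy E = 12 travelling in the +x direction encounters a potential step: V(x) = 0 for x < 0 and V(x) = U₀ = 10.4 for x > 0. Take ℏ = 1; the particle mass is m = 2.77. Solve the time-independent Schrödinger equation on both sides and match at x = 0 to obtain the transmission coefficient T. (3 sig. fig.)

On each side the TISE gives plane waves with k = √(2m(E − V))/ℏ: k₁ = √(2·2.77·12) = 8.154, k₂ = √(2·2.77·1.6) = 2.977.
Continuity of ψ and ψ′ at the step yields the reflection amplitude r = (k₁ − k₂)/(k₁ + k₂) = 0.4650; thus R = |r|² = 0.2163, T = 0.7837.

T = 0.784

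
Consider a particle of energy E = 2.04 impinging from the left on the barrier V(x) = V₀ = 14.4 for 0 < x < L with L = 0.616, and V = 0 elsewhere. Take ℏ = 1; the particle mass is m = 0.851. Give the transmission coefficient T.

E < V₀: inside the barrier ψ ∝ e^{±κx} with κ = √(2m(V₀ − E))/ℏ = 4.587.
κL = 2.825, sinh(κL) = 8.404.
The exact tunnelling result is T⁻¹ = 1 + V₀² sinh²(κL) / [4E(V₀ − E)] = 146.2, so T = 0.00684.

T = 0.00684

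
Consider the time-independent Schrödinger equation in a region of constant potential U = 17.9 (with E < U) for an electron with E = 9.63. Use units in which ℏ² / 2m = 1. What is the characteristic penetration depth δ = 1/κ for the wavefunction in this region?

δ = 0.348

Since E < U the TISE in this region is ψ'' = κ²ψ with κ = √(2m(U − E))/ℏ.
κ = √(2 × 0.5 × 8.27) = 2.876. The penetration depth is δ = 1/κ = 0.348.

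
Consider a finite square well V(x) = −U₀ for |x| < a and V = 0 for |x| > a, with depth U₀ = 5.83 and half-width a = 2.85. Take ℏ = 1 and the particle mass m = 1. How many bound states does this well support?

N = 7

The dimensionless depth is z₀ = a√(2mU₀)/ℏ = 2.85 × √(11.66) = 9.732.
A new bound state (alternating even/odd) appears each time z₀ passes a multiple of π/2, so N = ⌊2z₀/π⌋ + 1 = ⌊6.195⌋ + 1 = 7.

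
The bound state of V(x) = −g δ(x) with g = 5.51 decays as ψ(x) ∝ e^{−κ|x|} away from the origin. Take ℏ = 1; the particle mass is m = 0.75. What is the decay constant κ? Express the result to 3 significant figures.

κ = 4.13

Integrate −(ℏ²/2m)ψ'' − gδ(x)ψ = Eψ from −ε to +ε: the ψ'' term gives ψ'(0⁺) − ψ'(0⁻) and the δ term gives −(2mg/ℏ²)ψ(0).
With ψ ∝ e^{−κ|x|} this yields −2κ = −2mg/ℏ², so κ = mg/ℏ² = 4.133.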